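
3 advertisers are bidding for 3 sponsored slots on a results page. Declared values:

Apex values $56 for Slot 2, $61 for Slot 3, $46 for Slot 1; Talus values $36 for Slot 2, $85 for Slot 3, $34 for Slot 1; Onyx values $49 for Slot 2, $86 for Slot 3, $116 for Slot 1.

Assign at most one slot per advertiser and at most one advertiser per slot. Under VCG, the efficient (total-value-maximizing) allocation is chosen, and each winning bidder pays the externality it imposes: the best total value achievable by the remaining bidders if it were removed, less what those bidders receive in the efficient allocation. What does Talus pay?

Talus pays $5.

Efficient allocation: Apex→Slot 2 ($56), Talus→Slot 3 ($85), Onyx→Slot 1 ($116); total welfare W = $257.
Talus receives Slot 3 at value $85, so the others get W − 85 = $172.
Without Talus: best allocation of the remaining 2 bidders over all 3 slots is Apex→Slot 3 ($61), Onyx→Slot 1 ($116), total $177.
VCG payment = (others' best without Talus) − (others' welfare with Talus) = 177 − 172 = $5.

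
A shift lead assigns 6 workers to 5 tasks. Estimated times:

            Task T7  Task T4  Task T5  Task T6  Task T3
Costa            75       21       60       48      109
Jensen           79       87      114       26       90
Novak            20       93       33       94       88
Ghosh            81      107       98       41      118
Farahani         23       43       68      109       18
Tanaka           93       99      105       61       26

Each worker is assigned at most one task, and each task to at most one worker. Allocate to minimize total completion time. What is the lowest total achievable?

Optimal: Farahani→Task T7 (23 min), Costa→Task T4 (21 min), Novak→Task T5 (33 min), Jensen→Task T6 (26 min), Tanaka→Task T3 (26 min) — total 23+21+33+26+26 = 129 min.
Row-greedy (each worker in turn takes its cheapest remaining task) gives 183 min, worse by 54.
Next-best assignment: Farahani→Task T7, Costa→Task T4, Novak→Task T5, Ghosh→Task T6, Tanaka→Task T3 = 144 min.
No other one-to-one assignment undercuts 129 min.

Minimum total: 129 min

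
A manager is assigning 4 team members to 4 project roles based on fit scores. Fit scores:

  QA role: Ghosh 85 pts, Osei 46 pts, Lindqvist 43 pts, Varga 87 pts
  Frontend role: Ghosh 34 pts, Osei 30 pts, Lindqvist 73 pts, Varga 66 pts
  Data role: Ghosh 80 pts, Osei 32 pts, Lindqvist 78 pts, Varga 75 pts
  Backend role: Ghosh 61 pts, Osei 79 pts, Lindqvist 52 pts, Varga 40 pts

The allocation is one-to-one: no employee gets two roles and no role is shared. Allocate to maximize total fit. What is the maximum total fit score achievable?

Optimal: Ghosh→Data role (80 pts), Osei→Backend role (79 pts), Lindqvist→Frontend role (73 pts), Varga→QA role (87 pts) — total 80+79+73+87 = 319 pts.
Next-best assignment: Ghosh→QA role, Osei→Backend role, Lindqvist→Frontend role, Varga→Data role = 312 pts.

Max total: 319 pts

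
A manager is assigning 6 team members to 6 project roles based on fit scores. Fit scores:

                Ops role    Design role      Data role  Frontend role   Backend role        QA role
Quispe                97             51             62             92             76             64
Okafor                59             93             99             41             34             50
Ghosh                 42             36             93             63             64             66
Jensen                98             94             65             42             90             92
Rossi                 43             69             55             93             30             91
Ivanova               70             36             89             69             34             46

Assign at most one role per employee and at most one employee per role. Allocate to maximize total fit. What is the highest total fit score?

Maximum total: 533 pts

Treat this as an assignment problem: match each employee to one role.
Optimal: Quispe→Ops role (97 pts), Okafor→Design role (93 pts), Ghosh→Data role (93 pts), Jensen→Backend role (90 pts), Rossi→QA role (91 pts), Ivanova→Frontend role (69 pts) — total 97+93+93+90+91+69 = 533 pts.
Column-greedy (each role in turn goes to its best remaining employee) gives 499 pts, worse by 34.
Next-best assignment: Quispe→Frontend role, Okafor→Design role, Ghosh→Data role, Jensen→Backend role, Rossi→QA role, Ivanova→Ops role = 529 pts.
Checked against all permutations: 533 pts is optimal.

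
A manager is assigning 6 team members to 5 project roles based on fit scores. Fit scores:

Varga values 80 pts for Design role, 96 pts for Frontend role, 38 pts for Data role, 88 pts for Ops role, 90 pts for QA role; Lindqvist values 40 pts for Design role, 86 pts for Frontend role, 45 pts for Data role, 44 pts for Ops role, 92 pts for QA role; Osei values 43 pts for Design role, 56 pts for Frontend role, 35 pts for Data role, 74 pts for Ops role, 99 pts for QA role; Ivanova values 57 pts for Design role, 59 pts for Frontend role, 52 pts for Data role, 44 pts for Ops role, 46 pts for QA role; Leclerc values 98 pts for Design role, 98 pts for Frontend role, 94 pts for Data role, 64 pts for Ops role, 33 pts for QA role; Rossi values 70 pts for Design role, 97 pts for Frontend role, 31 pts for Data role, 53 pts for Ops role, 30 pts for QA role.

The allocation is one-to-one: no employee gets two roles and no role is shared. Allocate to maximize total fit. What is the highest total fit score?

Max total: 437 pts

Treat this as an assignment problem: match each employee to one role.
Optimal: Varga→Design role (80 pts), Rossi→Frontend role (97 pts), Leclerc→Data role (94 pts), Osei→Ops role (74 pts), Lindqvist→QA role (92 pts) — total 80+97+94+74+92 = 437 pts.
Column-greedy (each role in turn goes to its best remaining employee) gives 434 pts, worse by 3.
Swapping Varga↔Leclerc (Varga→Data role 38 pts, Leclerc→Design role 98 pts) loses 38.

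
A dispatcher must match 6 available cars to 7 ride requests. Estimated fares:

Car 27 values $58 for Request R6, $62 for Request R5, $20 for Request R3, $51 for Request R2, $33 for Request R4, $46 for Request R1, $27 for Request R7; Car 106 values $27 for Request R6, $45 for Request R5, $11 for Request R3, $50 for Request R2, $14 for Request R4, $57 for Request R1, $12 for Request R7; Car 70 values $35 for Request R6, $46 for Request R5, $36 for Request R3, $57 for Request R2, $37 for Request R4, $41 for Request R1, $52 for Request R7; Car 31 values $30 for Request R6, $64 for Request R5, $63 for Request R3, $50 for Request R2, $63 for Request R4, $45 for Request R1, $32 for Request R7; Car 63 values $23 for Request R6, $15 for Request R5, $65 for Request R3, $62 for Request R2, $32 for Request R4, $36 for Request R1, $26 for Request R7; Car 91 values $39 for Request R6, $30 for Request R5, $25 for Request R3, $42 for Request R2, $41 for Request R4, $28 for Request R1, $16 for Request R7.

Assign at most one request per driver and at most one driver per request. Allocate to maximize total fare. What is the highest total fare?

Maximum total: $343

Optimal: Car 27→Request R5 ($62), Car 106→Request R1 ($57), Car 70→Request R2 ($57), Car 31→Request R4 ($63), Car 63→Request R3 ($65), Car 91→Request R6 ($39) — total 62+57+57+63+65+39 = $343.
Checked against all permutations: $343 is optimal.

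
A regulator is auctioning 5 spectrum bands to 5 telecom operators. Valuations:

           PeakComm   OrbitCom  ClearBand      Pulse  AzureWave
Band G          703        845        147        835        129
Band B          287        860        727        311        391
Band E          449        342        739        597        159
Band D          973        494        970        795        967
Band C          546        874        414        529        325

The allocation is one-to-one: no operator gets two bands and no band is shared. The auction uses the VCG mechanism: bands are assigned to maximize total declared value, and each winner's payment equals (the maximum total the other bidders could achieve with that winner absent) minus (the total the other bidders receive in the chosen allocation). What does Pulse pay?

Efficient allocation: PeakComm→Band C ($546M), OrbitCom→Band B ($860M), ClearBand→Band E ($739M), Pulse→Band G ($835M), AzureWave→Band D ($967M); total welfare W = $3947M.
Pulse receives Band G at value $835M, so the others get W − 835 = $3112M.
Without Pulse: best allocation of the remaining 4 bidders over all 5 bands is PeakComm→Band G ($703M), OrbitCom→Band C ($874M), ClearBand→Band E ($739M), AzureWave→Band D ($967M), total $3283M.
VCG payment = (others' best without Pulse) − (others' welfare with Pulse) = 3283 − 3112 = $171M.

Pulse pays $171M.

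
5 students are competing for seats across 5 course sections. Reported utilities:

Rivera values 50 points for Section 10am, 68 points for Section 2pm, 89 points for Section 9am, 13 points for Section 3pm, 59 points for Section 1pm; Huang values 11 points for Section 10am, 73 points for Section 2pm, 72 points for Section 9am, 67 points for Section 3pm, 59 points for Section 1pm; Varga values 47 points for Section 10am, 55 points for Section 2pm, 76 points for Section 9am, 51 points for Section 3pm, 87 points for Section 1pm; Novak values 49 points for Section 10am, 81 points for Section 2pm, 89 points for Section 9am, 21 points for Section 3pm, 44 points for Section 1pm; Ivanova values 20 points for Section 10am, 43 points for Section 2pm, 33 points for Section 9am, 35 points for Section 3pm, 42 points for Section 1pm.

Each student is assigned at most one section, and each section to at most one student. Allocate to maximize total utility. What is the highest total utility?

Optimal: Rivera→Section 9am (89 points), Huang→Section 3pm (67 points), Varga→Section 1pm (87 points), Novak→Section 2pm (81 points), Ivanova→Section 10am (20 points) — total 89+67+87+81+20 = 344 points.
Column-greedy (each section in turn goes to its best remaining student) gives 316 points, worse by 28.

Max total: 344 points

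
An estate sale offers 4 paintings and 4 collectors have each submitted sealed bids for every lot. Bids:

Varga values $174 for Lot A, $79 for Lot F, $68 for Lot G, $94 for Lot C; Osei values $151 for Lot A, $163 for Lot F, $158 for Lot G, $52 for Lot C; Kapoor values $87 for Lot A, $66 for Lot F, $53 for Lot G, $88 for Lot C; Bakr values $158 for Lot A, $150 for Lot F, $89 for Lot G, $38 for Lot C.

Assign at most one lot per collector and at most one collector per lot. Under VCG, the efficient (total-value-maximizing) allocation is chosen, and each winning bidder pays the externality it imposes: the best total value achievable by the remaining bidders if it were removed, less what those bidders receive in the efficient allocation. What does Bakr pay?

Efficient allocation: Varga→Lot A ($174), Osei→Lot G ($158), Kapoor→Lot C ($88), Bakr→Lot F ($150); total welfare W = $570.
Bakr receives Lot F at value $150, so the others get W − 150 = $420.
Without Bakr: best allocation of the remaining 3 bidders over all 4 lots is Varga→Lot A ($174), Osei→Lot F ($163), Kapoor→Lot C ($88), total $425.
VCG payment = (others' best without Bakr) − (others' welfare with Bakr) = 425 − 420 = $5.

Bakr pays $5.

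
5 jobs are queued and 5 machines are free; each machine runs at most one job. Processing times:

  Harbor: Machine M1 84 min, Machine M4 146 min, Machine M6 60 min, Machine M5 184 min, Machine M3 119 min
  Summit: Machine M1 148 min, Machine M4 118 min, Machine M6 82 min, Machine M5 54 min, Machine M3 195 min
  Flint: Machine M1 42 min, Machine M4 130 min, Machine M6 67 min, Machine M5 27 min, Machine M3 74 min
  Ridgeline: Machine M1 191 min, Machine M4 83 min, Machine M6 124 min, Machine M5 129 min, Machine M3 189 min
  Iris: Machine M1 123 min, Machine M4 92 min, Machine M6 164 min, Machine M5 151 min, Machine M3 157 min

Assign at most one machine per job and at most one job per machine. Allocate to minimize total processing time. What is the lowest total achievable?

Min total: 394 min

Optimal: Harbor→Machine M6 (60 min), Summit→Machine M5 (54 min), Flint→Machine M3 (74 min), Ridgeline→Machine M4 (83 min), Iris→Machine M1 (123 min) — total 60+54+74+83+123 = 394 min.
Min-entry greedy (repeatedly take the single cheapest remaining cell) gives 488 min, worse by 94.
Swapping Harbor↔Ridgeline (Harbor→Machine M4 146 min, Ridgeline→Machine M6 124 min) adds 127.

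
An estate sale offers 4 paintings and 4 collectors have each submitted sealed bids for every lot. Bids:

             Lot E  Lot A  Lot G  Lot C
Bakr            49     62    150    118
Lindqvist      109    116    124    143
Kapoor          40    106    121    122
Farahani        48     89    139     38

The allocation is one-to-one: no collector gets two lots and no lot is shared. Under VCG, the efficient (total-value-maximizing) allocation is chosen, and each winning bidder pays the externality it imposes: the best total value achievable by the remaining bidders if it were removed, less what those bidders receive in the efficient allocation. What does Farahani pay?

Efficient allocation: Bakr→Lot C ($118), Lindqvist→Lot E ($109), Kapoor→Lot A ($106), Farahani→Lot G ($139); total welfare W = $472.
Farahani receives Lot G at value $139, so the others get W − 139 = $333.
Without Farahani: best allocation of the remaining 3 bidders over all 4 lots is Bakr→Lot G ($150), Lindqvist→Lot C ($143), Kapoor→Lot A ($106), total $399.
VCG payment = (others' best without Farahani) − (others' welfare with Farahani) = 399 − 333 = $66.

Farahani pays $66.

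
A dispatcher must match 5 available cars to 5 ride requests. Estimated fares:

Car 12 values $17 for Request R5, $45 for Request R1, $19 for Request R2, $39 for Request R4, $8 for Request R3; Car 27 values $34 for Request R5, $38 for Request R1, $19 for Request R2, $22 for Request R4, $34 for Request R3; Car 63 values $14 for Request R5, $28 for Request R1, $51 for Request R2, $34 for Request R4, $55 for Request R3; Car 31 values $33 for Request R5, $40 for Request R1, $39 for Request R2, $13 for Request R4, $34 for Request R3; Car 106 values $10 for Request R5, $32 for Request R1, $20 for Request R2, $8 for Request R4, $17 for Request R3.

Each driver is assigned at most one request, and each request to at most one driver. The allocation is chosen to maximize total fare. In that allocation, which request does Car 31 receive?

Optimal: Car 12→Request R4 ($39), Car 27→Request R5 ($34), Car 63→Request R3 ($55), Car 31→Request R2 ($39), Car 106→Request R1 ($32) — total 39+34+55+39+32 = $199.
Column-greedy (each request in turn goes to its best remaining driver) gives $160, worse by 39.
Swapping Car 106↔Car 31 (Car 106→Request R2 $20, Car 31→Request R1 $40) loses 11.
Car 31's own top request is Request R1 ($40), but forcing Car 31→Request R1 and reassigning the rest optimally gives only $188 — worse by 11.

Car 31 receives Request R2.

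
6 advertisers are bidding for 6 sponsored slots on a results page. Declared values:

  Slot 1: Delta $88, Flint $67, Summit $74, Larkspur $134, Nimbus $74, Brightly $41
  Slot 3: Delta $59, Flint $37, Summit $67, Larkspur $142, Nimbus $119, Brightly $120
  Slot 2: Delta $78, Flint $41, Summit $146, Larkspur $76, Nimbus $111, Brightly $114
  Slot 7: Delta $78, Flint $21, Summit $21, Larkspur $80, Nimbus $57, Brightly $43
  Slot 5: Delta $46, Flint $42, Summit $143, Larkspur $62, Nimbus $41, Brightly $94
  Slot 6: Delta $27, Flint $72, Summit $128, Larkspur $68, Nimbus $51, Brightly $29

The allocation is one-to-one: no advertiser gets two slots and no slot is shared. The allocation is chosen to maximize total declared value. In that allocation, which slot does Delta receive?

Delta receives Slot 7.

Optimal: Delta→Slot 7 ($78), Flint→Slot 6 ($72), Summit→Slot 5 ($143), Larkspur→Slot 1 ($134), Nimbus→Slot 3 ($119), Brightly→Slot 2 ($114) — total 78+72+143+134+119+114 = $660.
Row-greedy (each advertiser in turn takes its best remaining slot) gives $599, worse by 61.
Checked against all permutations: $660 is optimal.
Delta's own top slot is Slot 1 ($88), but forcing Delta→Slot 1 and reassigning the rest optimally gives only $616 — worse by 44.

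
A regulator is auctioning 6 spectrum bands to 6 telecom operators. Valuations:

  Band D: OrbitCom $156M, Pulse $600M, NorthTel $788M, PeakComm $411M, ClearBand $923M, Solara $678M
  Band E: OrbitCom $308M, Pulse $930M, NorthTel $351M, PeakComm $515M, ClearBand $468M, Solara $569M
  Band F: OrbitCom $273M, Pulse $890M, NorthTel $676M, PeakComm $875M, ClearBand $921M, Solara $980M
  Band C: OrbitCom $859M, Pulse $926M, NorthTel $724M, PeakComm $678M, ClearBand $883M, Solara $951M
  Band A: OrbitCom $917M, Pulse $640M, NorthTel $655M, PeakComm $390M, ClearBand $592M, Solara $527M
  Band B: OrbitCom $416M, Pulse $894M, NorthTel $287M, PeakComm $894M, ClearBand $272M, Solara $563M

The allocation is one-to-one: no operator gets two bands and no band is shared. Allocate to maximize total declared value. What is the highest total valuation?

Treat this as an assignment problem: match each operator to one band.
Optimal: OrbitCom→Band A ($917M), Pulse→Band E ($930M), NorthTel→Band D ($788M), PeakComm→Band B ($894M), ClearBand→Band F ($921M), Solara→Band C ($951M) — total 917+930+788+894+921+951 = $5401M.
Max-entry greedy (repeatedly take the single best remaining cell) gives $5368M, worse by 33.
Swapping Pulse↔NorthTel (Pulse→Band D $600M, NorthTel→Band E $351M) loses 767.

Max total: $5401M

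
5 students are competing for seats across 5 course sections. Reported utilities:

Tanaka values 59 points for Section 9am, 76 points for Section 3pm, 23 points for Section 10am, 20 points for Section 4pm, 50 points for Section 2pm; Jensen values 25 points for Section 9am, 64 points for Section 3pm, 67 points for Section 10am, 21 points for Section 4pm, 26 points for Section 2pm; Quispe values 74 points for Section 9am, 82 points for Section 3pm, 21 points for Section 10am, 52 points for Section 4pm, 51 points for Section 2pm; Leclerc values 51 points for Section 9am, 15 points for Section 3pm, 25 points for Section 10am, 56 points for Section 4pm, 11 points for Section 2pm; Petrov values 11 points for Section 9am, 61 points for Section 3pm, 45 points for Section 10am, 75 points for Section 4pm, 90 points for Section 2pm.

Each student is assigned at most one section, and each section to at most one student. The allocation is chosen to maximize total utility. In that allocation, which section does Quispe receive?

Quispe receives Section 9am.

Optimal: Tanaka→Section 3pm (76 points), Jensen→Section 10am (67 points), Quispe→Section 9am (74 points), Leclerc→Section 4pm (56 points), Petrov→Section 2pm (90 points) — total 76+67+74+56+90 = 363 points.
Quispe's own top section is Section 3pm (82 points), but forcing Quispe→Section 3pm and reassigning the rest optimally gives only 354 points — worse by 9.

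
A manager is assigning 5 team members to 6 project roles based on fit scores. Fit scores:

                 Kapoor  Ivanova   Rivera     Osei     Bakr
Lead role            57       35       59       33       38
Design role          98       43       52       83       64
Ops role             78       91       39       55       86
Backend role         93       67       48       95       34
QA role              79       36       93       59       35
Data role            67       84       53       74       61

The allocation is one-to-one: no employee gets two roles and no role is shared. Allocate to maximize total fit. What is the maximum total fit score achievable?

Maximum total: 456 pts

Optimal: Kapoor→Design role (98 pts), Ivanova→Data role (84 pts), Rivera→QA role (93 pts), Osei→Backend role (95 pts), Bakr→Ops role (86 pts) — total 98+84+93+95+86 = 456 pts.
Max-entry greedy (repeatedly take the single best remaining cell) gives 438 pts, worse by 18.
Next-best assignment: Kapoor→Backend role, Ivanova→Data role, Rivera→QA role, Osei→Design role, Bakr→Ops role = 439 pts.
Checked against all permutations: 456 pts is optimal.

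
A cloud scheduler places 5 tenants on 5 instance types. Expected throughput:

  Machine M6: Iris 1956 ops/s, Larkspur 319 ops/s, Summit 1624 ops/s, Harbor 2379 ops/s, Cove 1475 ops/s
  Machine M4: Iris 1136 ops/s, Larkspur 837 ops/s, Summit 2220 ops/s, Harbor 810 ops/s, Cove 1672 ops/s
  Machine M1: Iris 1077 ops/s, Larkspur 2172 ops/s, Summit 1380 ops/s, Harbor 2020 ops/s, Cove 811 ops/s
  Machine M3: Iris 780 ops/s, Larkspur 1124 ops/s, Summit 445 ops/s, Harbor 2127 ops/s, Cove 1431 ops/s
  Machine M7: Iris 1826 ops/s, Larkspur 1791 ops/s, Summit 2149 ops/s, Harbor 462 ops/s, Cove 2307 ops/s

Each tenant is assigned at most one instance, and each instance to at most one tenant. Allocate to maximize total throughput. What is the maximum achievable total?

This is the linear assignment problem.
Optimal: Iris→Machine M6 (1956 ops/s), Larkspur→Machine M1 (2172 ops/s), Summit→Machine M4 (2220 ops/s), Harbor→Machine M3 (2127 ops/s), Cove→Machine M7 (2307 ops/s) — total 1956+2172+2220+2127+2307 = 10782 ops/s.
Column-greedy (each instance in turn goes to its best remaining tenant) gives 10028 ops/s, worse by 754.
Swapping Cove↔Larkspur (Cove→Machine M1 811 ops/s, Larkspur→Machine M7 1791 ops/s) loses 1877.

Maximum total: 10782 ops/s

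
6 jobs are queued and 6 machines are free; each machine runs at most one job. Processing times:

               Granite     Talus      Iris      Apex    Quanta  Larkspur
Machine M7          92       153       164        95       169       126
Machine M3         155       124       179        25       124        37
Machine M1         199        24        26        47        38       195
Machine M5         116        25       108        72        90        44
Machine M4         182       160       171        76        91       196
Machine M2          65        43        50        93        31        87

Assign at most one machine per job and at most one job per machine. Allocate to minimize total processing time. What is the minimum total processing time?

Minimum total: 287 min

This is the linear assignment problem.
Optimal: Granite→Machine M7 (92 min), Talus→Machine M5 (25 min), Iris→Machine M1 (26 min), Apex→Machine M4 (76 min), Quanta→Machine M2 (31 min), Larkspur→Machine M3 (37 min) — total 92+25+26+76+31+37 = 287 min.
Column-greedy (each machine in turn goes to its cheapest remaining job) gives 326 min, worse by 39.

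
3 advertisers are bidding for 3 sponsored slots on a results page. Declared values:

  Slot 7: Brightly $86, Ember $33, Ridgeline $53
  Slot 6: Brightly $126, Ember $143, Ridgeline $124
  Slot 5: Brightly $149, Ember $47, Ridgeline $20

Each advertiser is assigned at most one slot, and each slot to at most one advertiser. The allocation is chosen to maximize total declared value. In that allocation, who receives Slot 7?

Ridgeline receives Slot 7.

Optimal: Brightly→Slot 5 ($149), Ember→Slot 6 ($143), Ridgeline→Slot 7 ($53) — total 149+143+53 = $345.
Column-greedy (each slot in turn goes to its best remaining advertiser) gives $249, worse by 96.
Next-best assignment: Brightly→Slot 5, Ember→Slot 7, Ridgeline→Slot 6 = $306.
Ridgeline's own top slot is Slot 6 ($124), but forcing Ridgeline→Slot 6 and reassigning the rest optimally gives only $306 — worse by 39.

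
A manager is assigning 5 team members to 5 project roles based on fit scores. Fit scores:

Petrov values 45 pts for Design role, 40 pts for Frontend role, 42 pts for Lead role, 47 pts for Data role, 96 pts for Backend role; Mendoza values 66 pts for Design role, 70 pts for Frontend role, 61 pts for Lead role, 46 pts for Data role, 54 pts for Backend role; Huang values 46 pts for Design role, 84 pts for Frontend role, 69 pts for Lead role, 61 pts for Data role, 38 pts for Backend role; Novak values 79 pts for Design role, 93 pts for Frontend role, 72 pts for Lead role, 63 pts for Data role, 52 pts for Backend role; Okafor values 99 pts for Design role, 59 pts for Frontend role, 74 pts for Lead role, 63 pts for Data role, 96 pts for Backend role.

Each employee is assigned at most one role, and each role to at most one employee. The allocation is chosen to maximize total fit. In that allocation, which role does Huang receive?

Huang receives Data role.

This is a one-to-one assignment (maximum-weight bipartite matching).
Optimal: Petrov→Backend role (96 pts), Mendoza→Lead role (61 pts), Huang→Data role (61 pts), Novak→Frontend role (93 pts), Okafor→Design role (99 pts) — total 96+61+61+93+99 = 410 pts.
Checked against all permutations: 410 pts is optimal.
Huang's own top role is Frontend role (84 pts), but forcing Huang→Frontend role and reassigning the rest optimally gives only 403 pts — worse by 7.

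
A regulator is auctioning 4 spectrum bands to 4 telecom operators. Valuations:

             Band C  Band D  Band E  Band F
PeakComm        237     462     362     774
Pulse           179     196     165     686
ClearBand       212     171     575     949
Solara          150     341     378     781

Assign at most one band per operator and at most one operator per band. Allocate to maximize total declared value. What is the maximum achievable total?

This is the linear assignment problem.
Optimal: PeakComm→Band D ($462M), Pulse→Band C ($179M), ClearBand→Band E ($575M), Solara→Band F ($781M) — total 462+179+575+781 = $1997M.
Row-greedy (each operator in turn takes its best remaining band) gives $1695M, worse by 302.
Next-best assignment: PeakComm→Band D, Pulse→Band C, ClearBand→Band F, Solara→Band E = $1968M.
Swapping PeakComm↔ClearBand (PeakComm→Band E $362M, ClearBand→Band D $171M) loses 504.
No other one-to-one assignment exceeds $1997M.

Maximum total: $1997M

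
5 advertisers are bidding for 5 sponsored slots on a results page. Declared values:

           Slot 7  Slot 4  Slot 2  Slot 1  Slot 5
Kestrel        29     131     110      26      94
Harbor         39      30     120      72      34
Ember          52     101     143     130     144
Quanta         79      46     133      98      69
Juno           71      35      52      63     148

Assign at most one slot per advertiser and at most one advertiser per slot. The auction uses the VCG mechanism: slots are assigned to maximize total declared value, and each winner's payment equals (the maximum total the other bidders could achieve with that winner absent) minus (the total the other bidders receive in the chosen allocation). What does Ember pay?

Efficient allocation: Kestrel→Slot 4 ($131), Harbor→Slot 2 ($120), Ember→Slot 1 ($130), Quanta→Slot 7 ($79), Juno→Slot 5 ($148); total welfare W = $608.
Ember receives Slot 1 at value $130, so the others get W − 130 = $478.
Without Ember: best allocation of the remaining 4 bidders over all 5 slots is Kestrel→Slot 4 ($131), Harbor→Slot 2 ($120), Quanta→Slot 1 ($98), Juno→Slot 5 ($148), total $497.
VCG payment = (others' best without Ember) − (others' welfare with Ember) = 497 − 478 = $19.

Ember pays $19.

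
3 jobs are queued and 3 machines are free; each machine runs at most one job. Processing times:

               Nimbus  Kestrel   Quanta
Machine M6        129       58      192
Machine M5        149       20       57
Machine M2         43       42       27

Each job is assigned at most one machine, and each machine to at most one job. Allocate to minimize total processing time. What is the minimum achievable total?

Min total: 158 min

This is a one-to-one assignment (minimum-cost bipartite matching).
Optimal: Nimbus→Machine M2 (43 min), Kestrel→Machine M6 (58 min), Quanta→Machine M5 (57 min) — total 43+58+57 = 158 min.
Row-greedy (each job in turn takes its cheapest remaining machine) gives 255 min, worse by 97.
Swapping Quanta↔Nimbus (Quanta→Machine M2 27 min, Nimbus→Machine M5 149 min) adds 76.
Checked against all permutations: 158 min is optimal.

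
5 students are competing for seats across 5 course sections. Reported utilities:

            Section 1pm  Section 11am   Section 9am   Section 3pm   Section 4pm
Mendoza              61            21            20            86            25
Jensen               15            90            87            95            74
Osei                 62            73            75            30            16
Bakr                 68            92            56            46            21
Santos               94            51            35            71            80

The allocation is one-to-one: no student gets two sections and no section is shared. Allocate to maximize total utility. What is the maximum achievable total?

Optimal: Mendoza→Section 3pm (86 points), Jensen→Section 4pm (74 points), Osei→Section 9am (75 points), Bakr→Section 11am (92 points), Santos→Section 1pm (94 points) — total 86+74+75+92+94 = 421 points.
Column-greedy (each section in turn goes to its best remaining student) gives 375 points, worse by 46.
Next-best assignment: Mendoza→Section 3pm, Jensen→Section 9am, Osei→Section 1pm, Bakr→Section 11am, Santos→Section 4pm = 407 points.
Swapping Jensen↔Mendoza (Jensen→Section 3pm 95 points, Mendoza→Section 4pm 25 points) loses 40.
Every other assignment is strictly worse.

Max total: 421 points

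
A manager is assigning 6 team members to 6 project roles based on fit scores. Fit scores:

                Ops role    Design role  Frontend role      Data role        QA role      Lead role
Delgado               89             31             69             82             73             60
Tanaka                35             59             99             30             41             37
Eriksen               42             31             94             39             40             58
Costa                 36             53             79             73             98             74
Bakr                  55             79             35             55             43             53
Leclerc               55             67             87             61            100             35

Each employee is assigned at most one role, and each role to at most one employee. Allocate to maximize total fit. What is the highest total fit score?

Optimal: Delgado→Ops role (89 pts), Tanaka→Frontend role (99 pts), Eriksen→Lead role (58 pts), Costa→Data role (73 pts), Bakr→Design role (79 pts), Leclerc→QA role (100 pts) — total 89+99+58+73+79+100 = 498 pts.
Max-entry greedy (repeatedly take the single best remaining cell) gives 480 pts, worse by 18.
Next-best assignment: Delgado→Ops role, Tanaka→Frontend role, Eriksen→Lead role, Costa→QA role, Bakr→Design role, Leclerc→Data role = 484 pts.

Max total: 498 pts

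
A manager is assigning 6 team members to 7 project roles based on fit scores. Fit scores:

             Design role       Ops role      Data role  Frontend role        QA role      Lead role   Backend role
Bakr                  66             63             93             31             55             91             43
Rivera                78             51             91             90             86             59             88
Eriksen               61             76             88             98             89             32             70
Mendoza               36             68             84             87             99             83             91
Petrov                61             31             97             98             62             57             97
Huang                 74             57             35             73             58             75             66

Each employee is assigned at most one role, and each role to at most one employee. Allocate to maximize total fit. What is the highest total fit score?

This is a one-to-one assignment (maximum-weight bipartite matching).
Optimal: Bakr→Lead role (91 pts), Rivera→Data role (91 pts), Eriksen→Frontend role (98 pts), Mendoza→QA role (99 pts), Petrov→Backend role (97 pts), Huang→Design role (74 pts) — total 91+91+98+99+97+74 = 550 pts.

Max total: 550 pts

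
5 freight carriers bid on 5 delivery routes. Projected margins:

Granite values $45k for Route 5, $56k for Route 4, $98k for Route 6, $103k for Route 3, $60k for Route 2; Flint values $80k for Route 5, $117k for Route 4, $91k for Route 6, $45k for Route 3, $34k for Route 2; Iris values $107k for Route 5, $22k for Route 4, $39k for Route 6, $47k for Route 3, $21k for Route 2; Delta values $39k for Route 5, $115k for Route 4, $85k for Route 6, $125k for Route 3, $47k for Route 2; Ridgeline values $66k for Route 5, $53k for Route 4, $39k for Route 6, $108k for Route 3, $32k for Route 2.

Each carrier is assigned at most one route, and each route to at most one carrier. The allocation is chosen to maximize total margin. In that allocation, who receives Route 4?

Treat this as an assignment problem: match each carrier to one route.
Optimal: Granite→Route 2 ($60k), Flint→Route 6 ($91k), Iris→Route 5 ($107k), Delta→Route 4 ($115k), Ridgeline→Route 3 ($108k) — total 60+91+107+115+108 = $481k.
Row-greedy (each carrier in turn takes its best remaining route) gives $444k, worse by 37.
Delta's own top route is Route 3 ($125k), but forcing Delta→Route 3 and reassigning the rest optimally gives only $479k — worse by 2.

Delta receives Route 4.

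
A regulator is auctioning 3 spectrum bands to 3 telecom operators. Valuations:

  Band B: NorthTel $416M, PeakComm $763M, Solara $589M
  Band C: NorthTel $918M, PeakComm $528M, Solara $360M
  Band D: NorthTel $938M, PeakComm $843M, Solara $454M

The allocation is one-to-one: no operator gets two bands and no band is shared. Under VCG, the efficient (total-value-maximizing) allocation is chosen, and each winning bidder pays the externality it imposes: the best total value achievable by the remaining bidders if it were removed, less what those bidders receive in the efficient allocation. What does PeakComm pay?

PeakComm pays $20M.

Efficient allocation: NorthTel→Band C ($918M), PeakComm→Band D ($843M), Solara→Band B ($589M); total welfare W = $2350M.
PeakComm receives Band D at value $843M, so the others get W − 843 = $1507M.
Without PeakComm: best allocation of the remaining 2 bidders over all 3 bands is NorthTel→Band D ($938M), Solara→Band B ($589M), total $1527M.
VCG payment = (others' best without PeakComm) − (others' welfare with PeakComm) = 1527 − 1507 = $20M.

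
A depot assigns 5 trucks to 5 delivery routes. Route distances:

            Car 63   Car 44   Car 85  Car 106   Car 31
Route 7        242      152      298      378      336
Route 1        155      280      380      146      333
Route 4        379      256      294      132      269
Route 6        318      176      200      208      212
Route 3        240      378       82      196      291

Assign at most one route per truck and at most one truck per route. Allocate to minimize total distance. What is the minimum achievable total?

Min total: 733 km

Optimal: Car 63→Route 1 (155 km), Car 44→Route 7 (152 km), Car 85→Route 3 (82 km), Car 106→Route 4 (132 km), Car 31→Route 6 (212 km) — total 155+152+82+132+212 = 733 km.
Column-greedy (each route in turn goes to its cheapest remaining truck) gives 1007 km, worse by 274.
Swapping Car 44↔Car 31 (Car 44→Route 6 176 km, Car 31→Route 7 336 km) adds 148.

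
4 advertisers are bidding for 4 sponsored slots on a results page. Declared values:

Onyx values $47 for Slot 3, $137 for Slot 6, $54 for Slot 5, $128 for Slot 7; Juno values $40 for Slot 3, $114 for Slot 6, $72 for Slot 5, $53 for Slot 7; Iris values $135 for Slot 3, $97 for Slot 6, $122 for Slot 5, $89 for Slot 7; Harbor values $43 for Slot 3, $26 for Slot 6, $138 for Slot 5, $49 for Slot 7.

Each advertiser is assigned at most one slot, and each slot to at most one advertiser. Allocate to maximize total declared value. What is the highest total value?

Optimal: Onyx→Slot 7 ($128), Juno→Slot 6 ($114), Iris→Slot 3 ($135), Harbor→Slot 5 ($138) — total 128+114+135+138 = $515.
Column-greedy (each slot in turn goes to its best remaining advertiser) gives $463, worse by 52.
Checked against all permutations: $515 is optimal.

Max total: $515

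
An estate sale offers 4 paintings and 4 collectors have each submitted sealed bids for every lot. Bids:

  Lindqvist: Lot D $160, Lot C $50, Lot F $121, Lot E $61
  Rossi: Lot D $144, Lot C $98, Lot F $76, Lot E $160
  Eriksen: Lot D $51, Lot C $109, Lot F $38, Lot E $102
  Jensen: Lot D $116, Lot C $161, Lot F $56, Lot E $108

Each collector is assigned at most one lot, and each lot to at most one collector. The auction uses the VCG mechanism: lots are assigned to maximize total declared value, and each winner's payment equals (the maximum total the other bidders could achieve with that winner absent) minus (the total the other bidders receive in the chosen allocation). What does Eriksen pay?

Eriksen pays $55.

Efficient allocation: Lindqvist→Lot F ($121), Rossi→Lot D ($144), Eriksen→Lot E ($102), Jensen→Lot C ($161); total welfare W = $528.
Eriksen receives Lot E at value $102, so the others get W − 102 = $426.
Without Eriksen: best allocation of the remaining 3 bidders over all 4 lots is Lindqvist→Lot D ($160), Rossi→Lot E ($160), Jensen→Lot C ($161), total $481.
VCG payment = (others' best without Eriksen) − (others' welfare with Eriksen) = 481 − 426 = $55.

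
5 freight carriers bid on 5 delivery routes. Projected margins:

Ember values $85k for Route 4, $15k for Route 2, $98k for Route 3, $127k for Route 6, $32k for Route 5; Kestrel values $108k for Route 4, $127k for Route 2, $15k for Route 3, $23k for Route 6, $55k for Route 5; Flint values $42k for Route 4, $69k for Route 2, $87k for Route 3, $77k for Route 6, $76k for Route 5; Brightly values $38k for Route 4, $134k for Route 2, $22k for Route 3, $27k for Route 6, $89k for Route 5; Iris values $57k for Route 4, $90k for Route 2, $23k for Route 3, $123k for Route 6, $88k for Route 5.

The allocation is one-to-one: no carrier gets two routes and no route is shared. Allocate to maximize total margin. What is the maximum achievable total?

Optimal: Ember→Route 6 ($127k), Kestrel→Route 4 ($108k), Flint→Route 3 ($87k), Brightly→Route 2 ($134k), Iris→Route 5 ($88k) — total 127+108+87+134+88 = $544k.
Column-greedy (each route in turn goes to its best remaining carrier) gives $539k, worse by 5.
Next-best assignment: Ember→Route 3, Kestrel→Route 4, Flint→Route 5, Brightly→Route 2, Iris→Route 6 = $539k.
No other one-to-one assignment exceeds $544k.

Maximum total: $544k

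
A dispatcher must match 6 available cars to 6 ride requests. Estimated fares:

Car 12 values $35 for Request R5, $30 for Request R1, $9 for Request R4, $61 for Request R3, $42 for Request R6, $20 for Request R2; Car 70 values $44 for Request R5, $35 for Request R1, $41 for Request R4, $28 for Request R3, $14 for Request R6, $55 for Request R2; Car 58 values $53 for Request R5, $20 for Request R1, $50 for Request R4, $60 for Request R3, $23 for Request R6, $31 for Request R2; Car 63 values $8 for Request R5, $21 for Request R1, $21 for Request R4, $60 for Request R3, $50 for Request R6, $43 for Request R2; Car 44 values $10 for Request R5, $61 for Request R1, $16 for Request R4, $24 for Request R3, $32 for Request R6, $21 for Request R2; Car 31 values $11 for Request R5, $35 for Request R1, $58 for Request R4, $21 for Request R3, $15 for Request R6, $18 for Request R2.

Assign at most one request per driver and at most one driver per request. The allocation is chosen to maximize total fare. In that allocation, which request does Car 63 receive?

Car 63 receives Request R6.

This is the linear assignment problem.
Optimal: Car 12→Request R3 ($61), Car 70→Request R2 ($55), Car 58→Request R5 ($53), Car 63→Request R6 ($50), Car 44→Request R1 ($61), Car 31→Request R4 ($58) — total 61+55+53+50+61+58 = $338.
Car 63's own top request is Request R3 ($60), but forcing Car 63→Request R3 and reassigning the rest optimally gives only $329 — worse by 9.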